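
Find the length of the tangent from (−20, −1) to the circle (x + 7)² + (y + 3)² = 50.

With centre O = (−7, −3), |OP|² = 173 and r² = 50.
Power of the point: PT² = |PO|² − r² = 123, so PT = √123.

√123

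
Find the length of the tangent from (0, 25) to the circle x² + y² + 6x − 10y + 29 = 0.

Centre (−3, 5), r² = 5. |PO|² = (3)² + (20)² = 409.
The tangent meets the radius at right angles, so tangent² = |PO|² − r² = 409 − 5 = 404.

2√101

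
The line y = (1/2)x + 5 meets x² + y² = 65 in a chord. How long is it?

6√5

Express y = (10 + x)/2 and substitute into the circle:
5x² + 20x − 160 = 0  ⟹  x² + 4x − 32 = 0
x = 4 or x = −8, giving (4, 7) and (−8, 1).
|(4, 7) − (−8, 1)| = √((12)² + (6)²) = 6√5.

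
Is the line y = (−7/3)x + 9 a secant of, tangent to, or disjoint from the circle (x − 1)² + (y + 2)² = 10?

Substituting the line into the circle gives 58x² − 480x + 1008 = 0.
Discriminant = (−480)² − 4·58·(1008) = −3456 < 0.
No real roots: the line does not meet the circle.

disjoint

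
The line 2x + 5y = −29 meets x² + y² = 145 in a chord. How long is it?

Express y = (−29 − 2x)/5 and substitute into the circle:
29x² + 116x − 2784 = 0  ⟹  x² + 4x − 96 = 0
x = 8 or x = −12, giving (8, −9) and (−12, −1).
|(8, −9) − (−12, −1)| = √((20)² + (−8)²) = 4√29.

4√29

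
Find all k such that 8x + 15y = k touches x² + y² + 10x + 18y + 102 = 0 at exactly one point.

For a tangent, require d(centre, line) = r = 2.
|8·(−5) + 15·(−9) − k| / √289 = 2
|k − (−175)| = 2·17, so k = −141 or k = −209.

k = −209 or k = −141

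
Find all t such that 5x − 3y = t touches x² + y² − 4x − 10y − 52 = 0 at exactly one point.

t = −5 ± 9√34

Tangency holds when the distance from the centre (2, 5) to the line equals the radius 9:
|5·2 − 3·5 − t| / √34 = 9
|t − (−5)| = 9√34.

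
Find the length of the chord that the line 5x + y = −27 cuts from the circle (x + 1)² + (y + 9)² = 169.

From the line, y = −5x − 27. Substituting:
26x² + 182x + 156 = 0  ⟹  x² + 7x + 6 = 0
x = −1 or x = −6, giving (−1, −22) and (−6, 3).
Chord length = distance between (−1, −22) and (−6, 3) = √650 = 5√26.

5√26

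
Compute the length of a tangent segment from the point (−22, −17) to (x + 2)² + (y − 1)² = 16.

2√177

Centre (−2, 1), r² = 16. |PO|² = (−20)² + (−18)² = 724.
The tangent meets the radius at right angles, so tangent² = |PO|² − r² = 724 − 16 = 708.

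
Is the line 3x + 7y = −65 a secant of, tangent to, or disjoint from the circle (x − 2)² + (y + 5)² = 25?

Substituting the line into the circle gives 58x² − 16x − 129 = 0.
Discriminant = (−16)² − 4·58·(−129) = 30184 > 0.
Two real roots: the line is a secant.

secant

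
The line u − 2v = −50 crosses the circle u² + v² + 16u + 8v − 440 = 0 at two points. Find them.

(−22, 14) and (−14, 18)

Express v = (50 + u)/2 and substitute into the circle:
5u² + 180u + 1540 = 0  ⟹  u² + 36u + 308 = 0
u = −14 or u = −22, giving (−14, 18) and (−22, 14).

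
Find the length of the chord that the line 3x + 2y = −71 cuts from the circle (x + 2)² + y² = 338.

2√13

Substitute y = (−71 − 3x)/2:
13x² + 442x + 3705 = 0  ⟹  x² + 34x + 285 = 0
x = −15 or x = −19, giving (−15, −13) and (−19, −7).
Chord length = distance between (−15, −13) and (−19, −7) = √52 = 2√13.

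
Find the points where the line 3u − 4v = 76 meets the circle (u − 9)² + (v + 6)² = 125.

(4, −16) and (20, −4)

Express v = (−76 + 3u)/4 and substitute into the circle:
25u² − 600u + 2000 = 0  ⟹  u² − 24u + 80 = 0
u = 20 or u = 4, giving (20, −4) and (4, −16).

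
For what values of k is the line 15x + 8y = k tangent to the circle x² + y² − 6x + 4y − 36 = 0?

Tangency holds when the distance from the centre (3, −2) to the line equals the radius 7:
|15·3 + 8·(−2) − k| / √289 = 7
|k − (29)| = 7·17, so k = 148 or k = −90.

k = −90 or k = 148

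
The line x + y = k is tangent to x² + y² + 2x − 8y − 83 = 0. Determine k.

For a tangent, require d(centre, line) = r = 10.
|1·(−1) + 1·4 − k| / √2 = 10
|k − (3)| = 10√2.

k = 3 ± 10√2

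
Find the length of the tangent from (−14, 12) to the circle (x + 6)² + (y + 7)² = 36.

√389

Centre (−6, −7), r² = 36. |PO|² = (−8)² + (19)² = 425.
By the tangent–radius right angle, tangent length = √(|PO|² − r²) = √389.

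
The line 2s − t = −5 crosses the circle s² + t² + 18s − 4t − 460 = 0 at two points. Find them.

Express t = 2s + 5 and substitute into the circle:
5s² + 30s − 455 = 0  ⟹  s² + 6s − 91 = 0
s = 7 or s = −13, giving (7, 19) and (−13, −21).

(−13, −21) and (7, 19)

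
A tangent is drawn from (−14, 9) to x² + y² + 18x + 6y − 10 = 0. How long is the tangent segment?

√69

Centre (−9, −3), r² = 100. |PO|² = (−5)² + (12)² = 169.
The tangent meets the radius at right angles, so tangent² = |PO|² − r² = 169 − 100 = 69.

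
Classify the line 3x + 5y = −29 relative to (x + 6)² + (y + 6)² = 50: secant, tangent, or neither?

Centre (−6, −6), r² = 50. Distance² from centre to line = (−19)²/34 = 361/34.
Since d² < r², the line cuts the circle twice.

secant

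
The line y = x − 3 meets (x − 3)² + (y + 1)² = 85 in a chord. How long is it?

Centre (3, −1), r² = 85. Perpendicular distance d from centre to line = |1| / √2 = 1/√2.
Chord = 2√(r² − d²) = 2·√(169/2) = 13√2.

13√2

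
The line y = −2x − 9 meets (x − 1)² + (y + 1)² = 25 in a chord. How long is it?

The distance from (1, −1) to the line is 10/√5, and r² = 25.
Chord = 2√(r² − d²) = 2·√(5) = 2√5.

2√5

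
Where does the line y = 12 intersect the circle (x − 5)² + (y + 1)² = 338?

Express y = 12 and substitute into the circle:
x² − 10x − 144 = 0
x = 18 or x = −8, giving (18, 12) and (−8, 12).

(−8, 12) and (18, 12)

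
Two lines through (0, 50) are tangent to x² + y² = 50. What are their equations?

7x + y = 50 and 7x − y = −50

Let a tangent through (0, 50) have slope m. Its distance from (0, 0) must equal 5√2:
(0m − (−50))² = 50(m² + 1)
m² − 49 = 0, so m = −7 or m = 7.
Through (0, 50) these give 7x + y = 50 and 7x − y = −50.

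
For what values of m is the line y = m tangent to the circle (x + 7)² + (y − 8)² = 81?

m = −1 or m = 17

For a tangent, require d(centre, line) = r = 9.
|0·(−7) + 1·8 − m| / √1 = 9
|m − (8)| = 9, so m = 17 or m = −1.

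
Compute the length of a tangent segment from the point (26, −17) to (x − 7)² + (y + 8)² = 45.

With centre O = (7, −8), |OP|² = 442 and r² = 45.
The tangent meets the radius at right angles, so tangent² = |PO|² − r² = 442 − 45 = 397.

√397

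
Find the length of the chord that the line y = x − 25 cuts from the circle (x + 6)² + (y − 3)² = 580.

The distance from (−6, 3) to the line is 34/√2, and r² = 580.
Half the chord is √(r² − d²) = √(2), so the full chord is 2√2.

2√2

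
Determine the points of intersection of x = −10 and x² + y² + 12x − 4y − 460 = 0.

The line gives x = −10. Substituting into the circle:
y² − 4y − 480 = 0
y = 24 or y = −20, giving (−10, 24) and (−10, −20).

(−10, −20) and (−10, 24)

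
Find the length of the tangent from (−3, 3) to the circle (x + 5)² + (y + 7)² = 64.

The centre is (−5, −7) and r = 8. The square of the distance from P to the centre is 4 + 100 = 104.
Power of the point: PT² = |PO|² − r² = 40, so PT = 2√10.

2√10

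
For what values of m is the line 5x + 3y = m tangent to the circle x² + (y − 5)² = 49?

m = 15 ± 7√34

For a tangent, require d(centre, line) = r = 7.
|5·0 + 3·5 − m| / √34 = 7
|m − (15)| = 7√34.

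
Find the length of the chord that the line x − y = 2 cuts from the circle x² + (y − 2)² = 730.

The distance from (0, 2) to the line is 4/√2, and r² = 730.
Half the chord is √(r² − d²) = √(722), so the full chord is 38√2.

38√2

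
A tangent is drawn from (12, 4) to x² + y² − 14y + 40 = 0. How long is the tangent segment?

With centre O = (0, 7), |OP|² = 153 and r² = 9.
The tangent meets the radius at right angles, so tangent² = |PO|² − r² = 153 − 9 = 144.

12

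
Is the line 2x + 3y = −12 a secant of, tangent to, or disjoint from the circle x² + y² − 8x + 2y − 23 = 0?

secant

d² = (2·4 + 3·(−1) − (−12))²/13 = 289/13; r² = 40.
Since d² < r², the line cuts the circle twice.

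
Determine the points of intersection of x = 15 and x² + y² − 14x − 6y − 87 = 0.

(15, −6) and (15, 12)

The line gives x = 15. Substituting into the circle:
y² − 6y − 72 = 0
y = 12 or y = −6, giving (15, 12) and (15, −6).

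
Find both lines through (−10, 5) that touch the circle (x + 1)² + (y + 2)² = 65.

Write the tangent as mx − y + (5 − m·(−10)) = 0 and set its distance from the centre to √65:
(9m − (−7))² = 65(m² + 1)
8m² + 63m − 8 = 0, so m = −8 or m = 1/8.
Through (−10, 5) these give 8x + y = −75 and x − 8y = −50.

8x + y = −75 and x − 8y = −50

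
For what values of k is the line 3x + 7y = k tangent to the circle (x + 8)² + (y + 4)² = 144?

The line touches the circle iff its distance from (−8, −4) is 12:
|3·(−8) + 7·(−4) − k| / √58 = 12
|k − (−52)| = 12√58.

k = −52 ± 12√58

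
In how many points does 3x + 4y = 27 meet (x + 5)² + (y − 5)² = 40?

2

Substituting the line into the circle gives 25x² + 118x − 191 = 0.
Δ = 13924 − (−19100) = 33024.
Two real roots: the line is a secant.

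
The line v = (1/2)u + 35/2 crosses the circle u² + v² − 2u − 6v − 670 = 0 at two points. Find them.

Express v = (35 + u)/2 and substitute into the circle:
5u² + 50u − 1875 = 0  ⟹  u² + 10u − 375 = 0
u = 15 or u = −25, giving (15, 25) and (−25, 5).

(−25, 5) and (15, 25)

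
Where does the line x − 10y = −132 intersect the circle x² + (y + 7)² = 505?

Substitute y = (132 + x)/10:
101x² + 404x − 9696 = 0  ⟹  x² + 4x − 96 = 0
x = 8 or x = −12, giving (8, 14) and (−12, 12).

(−12, 12) and (8, 14)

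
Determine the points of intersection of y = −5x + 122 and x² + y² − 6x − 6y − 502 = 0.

From the line, y = −5x + 122. Substituting:
26x² − 1196x + 13650 = 0  ⟹  x² − 46x + 525 = 0
x = 25 or x = 21, giving (25, −3) and (21, 17).

(21, 17) and (25, −3)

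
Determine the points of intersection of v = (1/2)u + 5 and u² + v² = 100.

(−10, 0) and (6, 8)

Express v = (10 + u)/2 and substitute into the circle:
5u² + 20u − 300 = 0  ⟹  u² + 4u − 60 = 0
u = 6 or u = −10, giving (6, 8) and (−10, 0).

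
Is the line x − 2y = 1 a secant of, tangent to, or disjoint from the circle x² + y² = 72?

Substituting the line into the circle gives 5x² − 2x − 287 = 0.
Δ = 4 − (−5740) = 5744.
Two real roots: the line is a secant.

secant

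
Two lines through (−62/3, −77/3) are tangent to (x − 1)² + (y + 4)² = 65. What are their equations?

4x − 7y = 97 and 7x − 4y = −42

Let a tangent through (−62/3, −77/3) have slope m. Its distance from (1, −4) must equal √65:
[m·(65/3) − (65/3)]² = 65(m² + 1)
28m² − 65m + 28 = 0, so m = 4/7 or m = 7/4.
Through (−62/3, −77/3) these give 4x − 7y = 97 and 7x − 4y = −42.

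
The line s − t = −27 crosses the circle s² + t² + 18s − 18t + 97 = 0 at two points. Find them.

(−17, 10) and (−10, 17)

Substitute t = s + 27:
2s² + 54s + 340 = 0  ⟹  s² + 27s + 170 = 0
s = −10 or s = −17, giving (−10, 17) and (−17, 10).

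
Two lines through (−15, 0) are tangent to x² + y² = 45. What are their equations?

x + 2y = −15 and x − 2y = −15

Write the tangent as mx − y + (0 − m·(−15)) = 0 and set its distance from the centre to 3√5:
(15m − (0))² = 45(m² + 1)
4m² − 1 = 0, so m = −1/2 or m = 1/2.
With m = −1/2: x + 2y = −15. With m = 1/2: x − 2y = −15.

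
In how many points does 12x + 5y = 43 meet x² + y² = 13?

Substituting the line into the circle gives 169x² − 1032x + 1524 = 0.
Δ = 1065024 − 1030224 = 34800.
Two real roots: the line is a secant.

2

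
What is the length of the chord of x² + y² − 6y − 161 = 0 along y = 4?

The distance from (0, 3) to the line is 1, and r² = 170.
Chord = 2√(r² − d²) = 2·√(169) = 26.

26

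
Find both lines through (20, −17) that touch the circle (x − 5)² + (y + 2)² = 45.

2x + y = 23 and x + 2y = −14

Let a tangent through (20, −17) have slope m. Its distance from (5, −2) must equal 3√5:
(−15m − (15))² = 45(m² + 1)
2m² + 5m + 2 = 0, so m = −2 or m = −1/2.
With m = −2: 2x + y = 23. With m = −1/2: x + 2y = −14.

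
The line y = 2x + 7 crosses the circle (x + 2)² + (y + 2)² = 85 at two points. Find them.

(−8, −9) and (0, 7)

Substitute y = 2x + 7:
5x² + 40x = 0  ⟹  x² + 8x = 0
x = 0 or x = −8, giving (0, 7) and (−8, −9).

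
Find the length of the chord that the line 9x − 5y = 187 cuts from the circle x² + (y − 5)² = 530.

Substitute y = (−187 + 9x)/5:
106x² − 3816x + 31694 = 0  ⟹  x² − 36x + 299 = 0
x = 23 or x = 13, giving (23, 4) and (13, −14).
Chord length = distance between (23, 4) and (13, −14) = √424 = 2√106.

2√106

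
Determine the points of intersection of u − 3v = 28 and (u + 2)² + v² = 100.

(−2, −10) and (4, −8)

Express v = (−28 + u)/3 and substitute into the circle:
10u² − 20u − 80 = 0  ⟹  u² − 2u − 8 = 0
u = 4 or u = −2, giving (4, −8) and (−2, −10).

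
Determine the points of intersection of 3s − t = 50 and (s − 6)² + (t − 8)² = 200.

(16, −2) and (20, 10)

From the line, t = 3s − 50. Substituting:
10s² − 360s + 3200 = 0  ⟹  s² − 36s + 320 = 0
s = 20 or s = 16, giving (20, 10) and (16, −2).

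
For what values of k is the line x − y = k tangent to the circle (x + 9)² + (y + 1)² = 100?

k = −8 ± 10√2

The line touches the circle iff its distance from (−9, −1) is 10:
|1·(−9) − 1·(−1) − k| / √2 = 10
|k − (−8)| = 10√2.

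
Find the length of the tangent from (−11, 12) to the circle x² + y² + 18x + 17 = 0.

2√21

The centre is (−9, 0) and r = 8. The square of the distance from P to the centre is 4 + 144 = 148.
The tangent meets the radius at right angles, so tangent² = |PO|² − r² = 148 − 64 = 84.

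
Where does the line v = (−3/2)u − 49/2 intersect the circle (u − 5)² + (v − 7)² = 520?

(−17, 1) and (−9, −11)

Substitute v = (−49 − 3u)/2:
13u² + 338u + 1989 = 0  ⟹  u² + 26u + 153 = 0
u = −9 or u = −17, giving (−9, −11) and (−17, 1).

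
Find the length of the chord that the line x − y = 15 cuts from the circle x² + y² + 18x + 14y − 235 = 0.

The distance from (−9, −7) to the line is 17/√2, and r² = 365.
Half the chord is √(r² − d²) = √(441/2), so the full chord is 21√2.

21√2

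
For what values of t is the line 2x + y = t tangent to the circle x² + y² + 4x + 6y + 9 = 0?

t = −7 ± 2√5

The line touches the circle iff its distance from (−2, −3) is 2:
|2·(−2) + 1·(−3) − t| / √5 = 2
|t − (−7)| = 2√5.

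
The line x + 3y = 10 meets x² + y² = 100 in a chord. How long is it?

Express y = (10 − x)/3 and substitute into the circle:
10x² − 20x − 800 = 0  ⟹  x² − 2x − 80 = 0
x = 10 or x = −8, giving (10, 0) and (−8, 6).
|(10, 0) − (−8, 6)| = √((18)² + (−6)²) = 6√10.

6√10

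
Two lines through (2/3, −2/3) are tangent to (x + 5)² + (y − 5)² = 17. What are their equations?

4x + y = 2 and x + 4y = −2

Let a tangent through (2/3, −2/3) have slope m. Its distance from (−5, 5) must equal √17:
(−17/3m − (17/3))² = 17(m² + 1)
4m² + 17m + 4 = 0, so m = −4 or m = −1/4.
Through (2/3, −2/3) these give 4x + y = 2 and x + 4y = −2.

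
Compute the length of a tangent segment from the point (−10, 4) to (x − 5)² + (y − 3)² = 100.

3√14

The centre is (5, 3) and r = 10. The square of the distance from P to the centre is 225 + 1 = 226.
Power of the point: PT² = |PO|² − r² = 126, so PT = 3√14.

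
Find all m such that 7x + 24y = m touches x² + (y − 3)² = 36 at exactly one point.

Tangency holds when the distance from the centre (0, 3) to the line equals the radius 6:
|7·0 + 24·3 − m| / √625 = 6
|m − (72)| = 6·25, so m = 222 or m = −78.

m = −78 or m = 222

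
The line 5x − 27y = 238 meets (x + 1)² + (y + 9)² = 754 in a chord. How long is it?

2√754

The distance from (−1, −9) to the line is 0/√754, and r² = 754.
Chord = 2√(r² − d²) = 2·√(754) = 2√754.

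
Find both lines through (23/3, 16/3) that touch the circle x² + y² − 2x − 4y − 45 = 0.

7x + y = 59 and x + y = 13

Let a tangent through (23/3, 16/3) have slope m. Its distance from (1, 2) must equal 5√2:
(−20/3m − (−10/3))² = 50(m² + 1)
m² + 8m + 7 = 0, so m = −7 or m = −1.
With m = −7: 7x + y = 59. With m = −1: x + y = 13.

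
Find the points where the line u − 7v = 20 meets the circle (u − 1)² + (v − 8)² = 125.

From the line, v = (−20 + u)/7. Substituting:
50u² − 250u − 300 = 0  ⟹  u² − 5u − 6 = 0
u = 6 or u = −1, giving (6, −2) and (−1, −3).

(−1, −3) and (6, −2)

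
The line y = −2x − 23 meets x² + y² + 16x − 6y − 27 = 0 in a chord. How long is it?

8√5

Express y = −2x − 23 and substitute into the circle:
5x² + 120x + 640 = 0  ⟹  x² + 24x + 128 = 0
x = −8 or x = −16, giving (−8, −7) and (−16, 9).
|(−8, −7) − (−16, 9)| = √((8)² + (−16)²) = 8√5.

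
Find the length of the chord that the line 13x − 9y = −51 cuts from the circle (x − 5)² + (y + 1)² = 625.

Centre (5, −1), r² = 625. Perpendicular distance d from centre to line = |125| / √250 = 125/√250.
Chord = 2√(r² − d²) = 2·√(1125/2) = 15√10.

15√10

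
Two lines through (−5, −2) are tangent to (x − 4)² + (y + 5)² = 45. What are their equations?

2x + y = −12 and x − 2y = −1

A line y − (−2) = m(x − (−5)) is tangent when its distance from (4, −5) is 3√5:
[m·(9) − (−3)]² = 45(m² + 1)
2m² + 3m − 2 = 0, so m = −2 or m = 1/2.
With m = −2: 2x + y = −12. With m = 1/2: x − 2y = −1.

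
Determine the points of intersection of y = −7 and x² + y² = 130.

From the line, y = −7. Substituting:
x² − 81 = 0
x = 9 or x = −9, giving (9, −7) and (−9, −7).

(−9, −7) and (9, −7)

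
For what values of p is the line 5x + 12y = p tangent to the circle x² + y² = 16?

p = −52 or p = 52

Tangency holds when the distance from the centre (0, 0) to the line equals the radius 4:
|5·0 + 12·0 − p| / √169 = 4
|p| = 4·13, so p = 52 or p = −52.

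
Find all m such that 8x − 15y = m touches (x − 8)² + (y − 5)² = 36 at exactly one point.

The line touches the circle iff its distance from (8, 5) is 6:
|8·8 − 15·5 − m| / √289 = 6
|m − (−11)| = 6·17, so m = 91 or m = −113.

m = −113 or m = 91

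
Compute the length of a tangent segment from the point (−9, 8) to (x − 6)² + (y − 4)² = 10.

With centre O = (6, 4), |OP|² = 241 and r² = 10.
The tangent meets the radius at right angles, so tangent² = |PO|² − r² = 241 − 10 = 231.

√231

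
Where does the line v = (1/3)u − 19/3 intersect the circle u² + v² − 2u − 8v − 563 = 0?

From the line, v = (−19 + u)/3. Substituting:
10u² − 80u − 4250 = 0  ⟹  u² − 8u − 425 = 0
u = 25 or u = −17, giving (25, 2) and (−17, −12).

(−17, −12) and (25, 2)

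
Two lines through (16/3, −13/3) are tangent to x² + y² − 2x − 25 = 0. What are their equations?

Write the tangent as mx − y + (−13/3 − m·(16/3)) = 0 and set its distance from the centre to √26:
[m·(−13/3) − (13/3)]² = 26(m² + 1)
5m² − 26m + 5 = 0, so m = 1/5 or m = 5.
With m = 1/5: x − 5y = 27. With m = 5: 5x − y = 31.

x − 5y = 27 and 5x − y = 31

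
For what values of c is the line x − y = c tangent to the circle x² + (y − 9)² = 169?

The line touches the circle iff its distance from (0, 9) is 13:
|1·0 − 1·9 − c| / √2 = 13
|c − (−9)| = 13√2.

c = −9 ± 13√2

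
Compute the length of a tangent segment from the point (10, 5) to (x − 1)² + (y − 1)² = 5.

The centre is (1, 1) and r = √5. The square of the distance from P to the centre is 81 + 16 = 97.
The tangent meets the radius at right angles, so tangent² = |PO|² − r² = 97 − 5 = 92.

2√23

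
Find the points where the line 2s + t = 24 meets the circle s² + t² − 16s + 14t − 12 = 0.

Express t = −2s + 24 and substitute into the circle:
5s² − 140s + 900 = 0  ⟹  s² − 28s + 180 = 0
s = 18 or s = 10, giving (18, −12) and (10, 4).

(10, 4) and (18, −12)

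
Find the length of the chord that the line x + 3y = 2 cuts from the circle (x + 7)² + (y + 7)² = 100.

Substitute y = (2 − x)/3:
10x² + 80x + 70 = 0  ⟹  x² + 8x + 7 = 0
x = −1 or x = −7, giving (−1, 1) and (−7, 3).
Chord length = distance between (−1, 1) and (−7, 3) = √40 = 2√10.

2√10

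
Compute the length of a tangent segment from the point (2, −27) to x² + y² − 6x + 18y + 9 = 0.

The centre is (3, −9) and r = 9. The square of the distance from P to the centre is 1 + 324 = 325.
The tangent meets the radius at right angles, so tangent² = |PO|² − r² = 325 − 81 = 244.

2√61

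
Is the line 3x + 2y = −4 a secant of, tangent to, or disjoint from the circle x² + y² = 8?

secant

d² = (3·0 + 2·0 − (−4))²/13 = 16/13; r² = 8.
Since d² < r², the line cuts the circle twice.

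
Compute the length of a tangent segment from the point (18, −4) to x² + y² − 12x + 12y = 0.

2√19

The centre is (6, −6) and r = 6√2. The square of the distance from P to the centre is 144 + 4 = 148.
By the tangent–radius right angle, tangent length = √(|PO|² − r²) = √76 = 2√19.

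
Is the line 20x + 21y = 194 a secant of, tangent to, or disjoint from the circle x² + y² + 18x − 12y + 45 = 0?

Centre (−9, 6), r² = 72. Distance² from centre to line = (−248)²/841 = 61504/841.
Since d² > r², the line lies outside the circle.

disjoint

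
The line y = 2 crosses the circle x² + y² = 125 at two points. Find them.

(−11, 2) and (11, 2)

From the line, y = 2. Substituting:
x² − 121 = 0
x = 11 or x = −11, giving (11, 2) and (−11, 2).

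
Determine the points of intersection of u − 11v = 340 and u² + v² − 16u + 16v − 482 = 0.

Substitute v = (−340 + u)/11:
122u² − 2440u − 2562 = 0  ⟹  u² − 20u − 21 = 0
u = 21 or u = −1, giving (21, −29) and (−1, −31).

(−1, −31) and (21, −29)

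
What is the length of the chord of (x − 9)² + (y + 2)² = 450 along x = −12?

The line gives x = −12. Substituting into the circle:
y² + 4y − 5 = 0
y = 1 or y = −5, giving (−12, 1) and (−12, −5).
Chord length = distance between (−12, 1) and (−12, −5) = √36 = 6.

6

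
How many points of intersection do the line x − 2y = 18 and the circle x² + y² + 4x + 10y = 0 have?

Substituting the line into the circle gives 5x² − 36 = 0.
Discriminant = (0)² − 4·5·(−36) = 720 > 0.
Two real roots: the line is a secant.

2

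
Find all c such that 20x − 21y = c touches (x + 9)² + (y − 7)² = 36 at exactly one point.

c = −501 or c = −153

Tangency holds when the distance from the centre (−9, 7) to the line equals the radius 6:
|20·(−9) − 21·7 − c| / √841 = 6
|c − (−327)| = 6·29, so c = −153 or c = −501.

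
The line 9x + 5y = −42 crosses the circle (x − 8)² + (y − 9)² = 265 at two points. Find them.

Express y = (−42 − 9x)/5 and substitute into the circle:
106x² + 1166x + 2544 = 0  ⟹  x² + 11x + 24 = 0
x = −3 or x = −8, giving (−3, −3) and (−8, 6).

(−8, 6) and (−3, −3)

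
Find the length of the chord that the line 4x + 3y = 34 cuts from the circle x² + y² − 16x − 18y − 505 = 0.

Substitute y = (34 − 4x)/3:
25x² − 200x − 5225 = 0  ⟹  x² − 8x − 209 = 0
x = 19 or x = −11, giving (19, −14) and (−11, 26).
|(19, −14) − (−11, 26)| = √((30)² + (−40)²) = 50.

50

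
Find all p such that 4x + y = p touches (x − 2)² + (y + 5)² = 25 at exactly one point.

p = 3 ± 5√17

For a tangent, require d(centre, line) = r = 5.
|4·2 + 1·(−5) − p| / √17 = 5
|p − (3)| = 5√17.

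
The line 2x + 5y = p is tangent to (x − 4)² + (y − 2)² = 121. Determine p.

For a tangent, require d(centre, line) = r = 11.
|2·4 + 5·2 − p| / √29 = 11
|p − (18)| = 11√29.

p = 18 ± 11√29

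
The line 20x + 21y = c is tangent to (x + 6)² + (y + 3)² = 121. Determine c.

Tangency holds when the distance from the centre (−6, −3) to the line equals the radius 11:
|20·(−6) + 21·(−3) − c| / √841 = 11
|c − (−183)| = 11·29, so c = 136 or c = −502.

c = −502 or c = 136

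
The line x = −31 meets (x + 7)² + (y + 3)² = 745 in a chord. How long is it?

The line gives x = −31. Substituting into the circle:
y² + 6y − 160 = 0
y = 10 or y = −16, giving (−31, 10) and (−31, −16).
|(−31, 10) − (−31, −16)| = √((0)² + (26)²) = 26.

26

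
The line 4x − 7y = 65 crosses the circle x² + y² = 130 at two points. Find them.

Substitute y = (−65 + 4x)/7:
65x² − 520x − 2145 = 0  ⟹  x² − 8x − 33 = 0
x = 11 or x = −3, giving (11, −3) and (−3, −11).

(−3, −11) and (11, −3)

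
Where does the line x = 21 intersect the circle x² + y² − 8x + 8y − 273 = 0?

The line gives x = 21. Substituting into the circle:
y² + 8y = 0
y = 0 or y = −8, giving (21, 0) and (21, −8).

(21, −8) and (21, 0)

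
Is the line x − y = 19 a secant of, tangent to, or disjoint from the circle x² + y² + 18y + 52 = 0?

Substituting the line into the circle gives 2x² − 20x + 71 = 0.
Discriminant = (−20)² − 4·2·(71) = −168 < 0.
No real roots: the line does not meet the circle.

disjoint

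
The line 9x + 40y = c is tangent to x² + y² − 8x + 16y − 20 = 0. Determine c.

c = −694 or c = 126

The line touches the circle iff its distance from (4, −8) is 10:
|9·4 + 40·(−8) − c| / √1681 = 10
|c − (−284)| = 10·41, so c = 126 or c = −694.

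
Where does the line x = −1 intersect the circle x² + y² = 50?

The line gives x = −1. Substituting into the circle:
y² − 49 = 0
y = 7 or y = −7, giving (−1, 7) and (−1, −7).

(−1, −7) and (−1, 7)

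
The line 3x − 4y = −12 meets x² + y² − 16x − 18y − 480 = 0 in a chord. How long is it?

Centre (8, 9), r² = 625. Perpendicular distance d from centre to line = |0| / √25 = 0/√25.
Half the chord is √(r² − d²) = √(625), so the full chord is 50.

50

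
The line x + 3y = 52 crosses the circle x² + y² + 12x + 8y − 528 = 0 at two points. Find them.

(−8, 20) and (10, 14)

Substitute y = (52 − x)/3:
10x² − 20x − 800 = 0  ⟹  x² − 2x − 80 = 0
x = 10 or x = −8, giving (10, 14) and (−8, 20).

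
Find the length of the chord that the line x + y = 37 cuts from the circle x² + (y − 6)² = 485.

Centre (0, 6), r² = 485. Perpendicular distance d from centre to line = |−31| / √2 = 31/√2.
Half the chord is √(r² − d²) = √(9/2), so the full chord is 3√2.

3√2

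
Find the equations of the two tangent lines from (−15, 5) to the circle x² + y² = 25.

A line y − (5) = m(x − (−15)) is tangent when its distance from (0, 0) is 5:
[m·(15) − (−5)]² = 25(m² + 1)
4m² + 3m = 0, so m = 0 or m = −3/4.
With m = 0: y = 5. With m = −3/4: 3x + 4y = −25.

y = 5 and 3x + 4y = −25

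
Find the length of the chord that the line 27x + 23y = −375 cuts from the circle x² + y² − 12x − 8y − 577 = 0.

√1258

From the line, y = (−375 − 27x)/23. Substituting:
1258x² + 18870x − 95608 = 0  ⟹  x² + 15x − 76 = 0
x = 4 or x = −19, giving (4, −21) and (−19, 6).
Chord length = distance between (4, −21) and (−19, 6) = √1258 = √1258.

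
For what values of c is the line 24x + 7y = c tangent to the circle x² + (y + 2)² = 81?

Tangency holds when the distance from the centre (0, −2) to the line equals the radius 9:
|24·0 + 7·(−2) − c| / √625 = 9
|c − (−14)| = 9·25, so c = 211 or c = −239.

c = −239 or c = 211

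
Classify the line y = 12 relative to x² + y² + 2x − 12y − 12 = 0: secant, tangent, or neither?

Substituting the line into the circle gives x² + 2x − 12 = 0.
Discriminant = (2)² − 4·1·(−12) = 52 > 0.
Two real roots: the line is a secant.

secant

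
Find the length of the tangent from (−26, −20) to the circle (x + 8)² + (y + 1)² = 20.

√665

Centre (−8, −1), r² = 20. |PO|² = (−18)² + (−19)² = 685.
By the tangent–radius right angle, tangent length = √(|PO|² − r²) = √665.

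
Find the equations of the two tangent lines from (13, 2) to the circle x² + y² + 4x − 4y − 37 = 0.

A line y − (2) = m(x − (13)) is tangent when its distance from (−2, 2) is 3√5:
(−15m − (0))² = 45(m² + 1)
4m² − 1 = 0, so m = 1/2 or m = −1/2.
With m = 1/2: x − 2y = 9. With m = −1/2: x + 2y = 17.

x − 2y = 9 and x + 2y = 17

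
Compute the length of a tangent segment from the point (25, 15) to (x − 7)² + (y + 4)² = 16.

√669

Centre (7, −4), r² = 16. |PO|² = (18)² + (19)² = 685.
Power of the point: PT² = |PO|² − r² = 669, so PT = √669.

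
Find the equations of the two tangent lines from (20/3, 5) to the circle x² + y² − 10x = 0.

A line y − (5) = m(x − (20/3)) is tangent when its distance from (5, 0) is 5:
[m·(−5/3) − (−5)]² = 25(m² + 1)
4m² + 3m = 0, so m = 0 or m = −3/4.
With m = 0: y = 5. With m = −3/4: 3x + 4y = 40.

y = 5 and 3x + 4y = 40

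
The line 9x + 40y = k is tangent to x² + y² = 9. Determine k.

k = −123 or k = 123

For a tangent, require d(centre, line) = r = 3.
|9·0 + 40·0 − k| / √1681 = 3
|k| = 3·41, so k = 123 or k = −123.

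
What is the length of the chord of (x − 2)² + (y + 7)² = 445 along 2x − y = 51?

10√5

The distance from (2, −7) to the line is 40/√5, and r² = 445.
Chord = 2√(r² − d²) = 2·√(125) = 10√5.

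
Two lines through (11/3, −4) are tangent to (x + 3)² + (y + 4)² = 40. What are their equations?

A line y − (−4) = m(x − (11/3)) is tangent when its distance from (−3, −4) is 2√10:
(−20/3m − (0))² = 40(m² + 1)
m² − 9 = 0, so m = −3 or m = 3.
Through (11/3, −4) these give 3x + y = 7 and 3x − y = 15.

3x + y = 7 and 3x − y = 15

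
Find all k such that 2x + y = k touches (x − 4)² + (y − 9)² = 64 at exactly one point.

The line touches the circle iff its distance from (4, 9) is 8:
|2·4 + 1·9 − k| / √5 = 8
|k − (17)| = 8√5.

k = 17 ± 8√5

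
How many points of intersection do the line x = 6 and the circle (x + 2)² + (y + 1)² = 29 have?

0

d² = (1·(−2) + 0·(−1) − (6))² = 64; r² = 29.
Since d² > r², the line lies outside the circle.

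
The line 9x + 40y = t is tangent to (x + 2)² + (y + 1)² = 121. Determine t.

The line touches the circle iff its distance from (−2, −1) is 11:
|9·(−2) + 40·(−1) − t| / √1681 = 11
|t − (−58)| = 11·41, so t = 393 or t = −509.

t = −509 or t = 393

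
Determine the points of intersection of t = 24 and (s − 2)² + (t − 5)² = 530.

From the line, t = 24. Substituting:
s² − 4s − 165 = 0
s = 15 or s = −11, giving (15, 24) and (−11, 24).

(−11, 24) and (15, 24)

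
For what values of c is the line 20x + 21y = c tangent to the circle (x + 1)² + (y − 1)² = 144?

c = −347 or c = 349

For a tangent, require d(centre, line) = r = 12.
|20·(−1) + 21·1 − c| / √841 = 12
|c − (1)| = 12·29, so c = 349 or c = −347.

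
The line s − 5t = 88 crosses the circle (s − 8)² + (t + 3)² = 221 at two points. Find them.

(3, −17) and (18, −14)

From the line, t = (−88 + s)/5. Substituting:
26s² − 546s + 1404 = 0  ⟹  s² − 21s + 54 = 0
s = 18 or s = 3, giving (18, −14) and (3, −17).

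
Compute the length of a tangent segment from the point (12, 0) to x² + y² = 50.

√94

With centre O = (0, 0), |OP|² = 144 and r² = 50.
By the tangent–radius right angle, tangent length = √(|PO|² − r²) = √94.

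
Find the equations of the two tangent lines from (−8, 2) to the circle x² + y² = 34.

5x + 3y = −34 and 3x − 5y = −34

Write the tangent as mx − y + (2 − m·(−8)) = 0 and set its distance from the centre to √34:
[m·(8) − (−2)]² = 34(m² + 1)
15m² + 16m − 15 = 0, so m = −5/3 or m = 3/5.
Through (−8, 2) these give 5x + 3y = −34 and 3x − 5y = −34.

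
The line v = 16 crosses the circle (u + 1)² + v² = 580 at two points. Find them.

From the line, v = 16. Substituting:
u² + 2u − 323 = 0
u = 17 or u = −19, giving (17, 16) and (−19, 16).

(−19, 16) and (17, 16)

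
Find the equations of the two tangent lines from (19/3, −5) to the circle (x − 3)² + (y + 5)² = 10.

3x + y = 14 and 3x − y = 24

Write the tangent as mx − y + (−5 − m·(19/3)) = 0 and set its distance from the centre to √10:
[m·(−10/3) − (0)]² = 10(m² + 1)
m² − 9 = 0, so m = −3 or m = 3.
Through (19/3, −5) these give 3x + y = 14 and 3x − y = 24.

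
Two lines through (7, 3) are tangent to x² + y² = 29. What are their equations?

A line y − (3) = m(x − (7)) is tangent when its distance from (0, 0) is √29:
(−7m − (−3))² = 29(m² + 1)
10m² − 21m − 10 = 0, so m = −2/5 or m = 5/2.
Through (7, 3) these give 2x + 5y = 29 and 5x − 2y = 29.

2x + 5y = 29 and 5x − 2y = 29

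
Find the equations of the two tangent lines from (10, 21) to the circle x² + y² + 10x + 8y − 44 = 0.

A line y − (21) = m(x − (10)) is tangent when its distance from (−5, −4) is √85:
(−15m − (−25))² = 85(m² + 1)
14m² − 75m + 54 = 0, so m = 9/2 or m = 6/7.
Through (10, 21) these give 9x − 2y = 48 and 6x − 7y = −87.

9x − 2y = 48 and 6x − 7y = −87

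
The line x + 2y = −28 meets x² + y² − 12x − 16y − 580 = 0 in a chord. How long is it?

12√5

Express y = (−28 − x)/2 and substitute into the circle:
5x² + 40x − 640 = 0  ⟹  x² + 8x − 128 = 0
x = 8 or x = −16, giving (8, −18) and (−16, −6).
Chord length = distance between (8, −18) and (−16, −6) = √720 = 12√5.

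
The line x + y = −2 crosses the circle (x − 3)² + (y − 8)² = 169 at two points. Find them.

From the line, y = −x − 2. Substituting:
2x² + 14x − 60 = 0  ⟹  x² + 7x − 30 = 0
x = 3 or x = −10, giving (3, −5) and (−10, 8).

(−10, 8) and (3, −5)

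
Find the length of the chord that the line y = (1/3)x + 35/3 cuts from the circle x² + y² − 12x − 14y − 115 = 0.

8√10

Centre (6, 7), r² = 200. Perpendicular distance d from centre to line = |20| / √10 = 20/√10.
Half the chord is √(r² − d²) = √(160), so the full chord is 8√10.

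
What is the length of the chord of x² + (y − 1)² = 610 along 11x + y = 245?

From the line, y = −11x + 245. Substituting:
122x² − 5368x + 58926 = 0  ⟹  x² − 44x + 483 = 0
x = 23 or x = 21, giving (23, −8) and (21, 14).
|(23, −8) − (21, 14)| = √((2)² + (−22)²) = 2√122.

2√122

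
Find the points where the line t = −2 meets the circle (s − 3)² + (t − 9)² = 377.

Express t = −2 and substitute into the circle:
s² − 6s − 247 = 0
s = 19 or s = −13, giving (19, −2) and (−13, −2).

(−13, −2) and (19, −2)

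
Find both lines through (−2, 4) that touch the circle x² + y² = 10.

3x − y = −10 and x + 3y = 10

A line y − (4) = m(x − (−2)) is tangent when its distance from (0, 0) is √10:
[m·(2) − (−4)]² = 10(m² + 1)
3m² − 8m − 3 = 0, so m = 3 or m = −1/3.
With m = 3: 3x − y = −10. With m = −1/3: x + 3y = 10.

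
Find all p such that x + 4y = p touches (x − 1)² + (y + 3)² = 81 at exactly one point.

p = −11 ± 9√17

The line touches the circle iff its distance from (1, −3) is 9:
|1·1 + 4·(−3) − p| / √17 = 9
|p − (−11)| = 9√17.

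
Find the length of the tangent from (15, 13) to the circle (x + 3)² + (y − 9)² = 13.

√327

Centre (−3, 9), r² = 13. |PO|² = (18)² + (4)² = 340.
The tangent meets the radius at right angles, so tangent² = |PO|² − r² = 340 − 13 = 327.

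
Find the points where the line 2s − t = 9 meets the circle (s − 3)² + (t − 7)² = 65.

Substitute t = 2s − 9:
5s² − 70s + 200 = 0  ⟹  s² − 14s + 40 = 0
s = 10 or s = 4, giving (10, 11) and (4, −1).

(4, −1) and (10, 11)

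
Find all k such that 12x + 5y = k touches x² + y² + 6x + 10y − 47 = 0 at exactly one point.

k = −178 or k = 56

For a tangent, require d(centre, line) = r = 9.
|12·(−3) + 5·(−5) − k| / √169 = 9
|k − (−61)| = 9·13, so k = 56 or k = −178.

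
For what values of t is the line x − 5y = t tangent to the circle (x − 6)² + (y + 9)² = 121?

t = 51 ± 11√26

The line touches the circle iff its distance from (6, −9) is 11:
|1·6 − 5·(−9) − t| / √26 = 11
|t − (51)| = 11√26.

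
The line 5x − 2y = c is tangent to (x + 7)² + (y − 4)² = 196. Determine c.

c = −43 ± 14√29

Tangency holds when the distance from the centre (−7, 4) to the line equals the radius 14:
|5·(−7) − 2·4 − c| / √29 = 14
|c − (−43)| = 14√29.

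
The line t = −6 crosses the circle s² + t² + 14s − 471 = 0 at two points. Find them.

From the line, t = −6. Substituting:
s² + 14s − 435 = 0
s = 15 or s = −29, giving (15, −6) and (−29, −6).

(−29, −6) and (15, −6)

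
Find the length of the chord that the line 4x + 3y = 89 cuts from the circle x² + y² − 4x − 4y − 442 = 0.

30

From the line, y = (89 − 4x)/3. Substituting:
25x² − 700x + 2875 = 0  ⟹  x² − 28x + 115 = 0
x = 23 or x = 5, giving (23, −1) and (5, 23).
Chord length = distance between (23, −1) and (5, 23) = √900 = 30.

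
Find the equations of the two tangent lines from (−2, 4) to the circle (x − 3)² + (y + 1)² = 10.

Let a tangent through (−2, 4) have slope m. Its distance from (3, −1) must equal √10:
(5m − (−5))² = 10(m² + 1)
3m² + 10m + 3 = 0, so m = −1/3 or m = −3.
With m = −1/3: x + 3y = 10. With m = −3: 3x + y = −2.

x + 3y = 10 and 3x + y = −2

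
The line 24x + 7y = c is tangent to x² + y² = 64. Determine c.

c = −200 or c = 200

Tangency holds when the distance from the centre (0, 0) to the line equals the radius 8:
|24·0 + 7·0 − c| / √625 = 8
|c| = 8·25, so c = 200 or c = −200.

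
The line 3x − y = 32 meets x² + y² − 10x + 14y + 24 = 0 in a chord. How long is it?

From the line, y = 3x − 32. Substituting:
10x² − 160x + 600 = 0  ⟹  x² − 16x + 60 = 0
x = 10 or x = 6, giving (10, −2) and (6, −14).
Chord length = distance between (10, −2) and (6, −14) = √160 = 4√10.

4√10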